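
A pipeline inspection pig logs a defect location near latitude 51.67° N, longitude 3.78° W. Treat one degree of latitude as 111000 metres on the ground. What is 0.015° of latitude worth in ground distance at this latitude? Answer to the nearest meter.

Along a meridian 0.015° is 0.015 × 111000 = 1665 m.

1665 meters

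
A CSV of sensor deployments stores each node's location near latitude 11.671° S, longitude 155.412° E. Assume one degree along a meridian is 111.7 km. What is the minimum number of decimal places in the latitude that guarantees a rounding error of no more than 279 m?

One degree of latitude covers 111700 m.
N decimal places → at most half a unit in the last place, 0.5 × 10⁻ᴺ° = 111700/2 × 10⁻ᴺ m.
Need 0.5 × 111700 × 10⁻ᴺ ≤ 279 → 10⁻ᴺ ≤ 4.996e-03, so N ≥ 2.30.
N = 2 would give 558 m (too coarse); N = 3 gives 55.9 m ≤ 279 m.

3 decimal places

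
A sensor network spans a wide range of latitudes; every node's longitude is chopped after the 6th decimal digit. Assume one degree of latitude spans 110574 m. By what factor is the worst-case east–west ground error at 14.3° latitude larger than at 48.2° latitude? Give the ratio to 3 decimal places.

Truncating at 6 decimal places can drop up to a full unit in the last place, so the longitude may be off by as much as 1e-06°.
Error at 14.3° = 1e-06° × 110574 × cos 14.3° ≈ 0.11057 × 0.9690 = 0.10715 m.
Error at 48.2° = 1e-06° × 110574 × cos 48.2° ≈ 0.11057 × 0.6665 = 0.073701 m.
The ratio reduces to cos 14.3° / cos 48.2° = 0.9690/0.6665 ≈ 1.4538.

1.454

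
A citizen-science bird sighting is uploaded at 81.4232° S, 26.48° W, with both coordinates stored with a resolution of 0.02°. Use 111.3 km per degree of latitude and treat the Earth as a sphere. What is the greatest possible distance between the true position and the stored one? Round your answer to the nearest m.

With a 0.02° grid the true value lies within half a step, ±0.02°/2 = ±0.01°, of the stored one.
Latitude error → 0.01 × 111300 = 1113 m along the meridian.
Longitude error → 0.01 × 111300 × cos 81.4232° = 0.01 × 111300 × 0.1491 ≈ 165.987 m.
The two errors are perpendicular, so the maximum displacement is √(1113² + 165.987²) ≈ 1125.31 m.

1125 m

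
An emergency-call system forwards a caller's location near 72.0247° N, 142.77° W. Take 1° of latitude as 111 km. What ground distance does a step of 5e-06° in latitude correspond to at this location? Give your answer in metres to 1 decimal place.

5e-06° × 111000 m/° = 0.555 m.

0.6 metres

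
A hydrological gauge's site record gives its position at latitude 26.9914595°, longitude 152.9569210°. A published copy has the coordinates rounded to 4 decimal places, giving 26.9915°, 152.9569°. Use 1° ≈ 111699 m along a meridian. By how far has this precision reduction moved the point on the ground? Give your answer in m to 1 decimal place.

5.0 m

The latitude changed by -0.0000405° and the longitude by +0.0000210°.
North–south shift: -0.0000405 × 111699 = -4.52381 m.
E–W at 26.9915°: 0.0000210° × 111699 × cos 26.9915° = 0.0000210 × 111699 × 0.8911 ≈ 2.09017 m.
Distance: √(4.52381² + 2.09017²) ≈ 4.98334 m.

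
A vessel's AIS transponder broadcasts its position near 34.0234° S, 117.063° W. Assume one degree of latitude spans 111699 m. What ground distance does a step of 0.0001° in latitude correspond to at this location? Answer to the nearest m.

11 m

Along a meridian 0.0001° is 0.0001 × 111699 = 11.1699 m.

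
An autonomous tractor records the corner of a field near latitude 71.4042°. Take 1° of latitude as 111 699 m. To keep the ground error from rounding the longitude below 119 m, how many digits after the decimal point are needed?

At 71.4042° one degree of longitude covers 111699 × cos 71.4042° ≈ 111699 × 0.3189 ≈ 35619.7 m.
Rounding to N decimal places gives at most 0.5 × 10⁻ᴺ degrees of error, i.e. 0.5 × 10⁻ᴺ × 35619.7 m.
Need 0.5 × 35619.7 × 10⁻ᴺ ≤ 119 → 10⁻ᴺ ≤ 6.682e-03, so N ≥ 2.18.
At 2 places the error can reach 178 m, but 3 places keeps it to 17.8 m.

3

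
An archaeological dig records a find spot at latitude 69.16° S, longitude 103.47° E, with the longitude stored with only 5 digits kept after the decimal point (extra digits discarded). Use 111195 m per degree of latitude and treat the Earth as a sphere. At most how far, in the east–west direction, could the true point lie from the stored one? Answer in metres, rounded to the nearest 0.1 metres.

0.4 metres

Truncating at 5 decimal places can drop up to a full unit in the last place, so the longitude may be off by as much as 1e-05°.
At latitude 69.16° a degree of longitude spans 111195 m × cos 69.16° = 111195 × 0.3558 ≈ 39558.7 m.
So at most 1e-05° × 39558.7 ≈ 0.395587 m east–west.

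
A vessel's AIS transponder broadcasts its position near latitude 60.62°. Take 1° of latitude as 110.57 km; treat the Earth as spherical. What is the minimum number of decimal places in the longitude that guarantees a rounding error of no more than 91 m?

At 60.62° one degree of longitude covers 110570 × cos 60.62° ≈ 110570 × 0.4906 ≈ 54245.6 m.
N decimal places → at most half a unit in the last place, 0.5 × 10⁻ᴺ° = 54245.6/2 × 10⁻ᴺ m.
Need 0.5 × 54245.6 × 10⁻ᴺ ≤ 91 → 10⁻ᴺ ≤ 3.355e-03, so N ≥ 2.47.
N = 2 would give 271 m (too coarse); N = 3 gives 27.1 m ≤ 91 m.

3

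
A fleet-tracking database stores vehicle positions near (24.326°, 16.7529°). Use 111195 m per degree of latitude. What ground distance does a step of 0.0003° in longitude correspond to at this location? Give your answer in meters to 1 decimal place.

0.0003° of longitude at 24.326° is 0.0003 × 111195 × cos 24.326° ≈ 0.0003 × 101323 = 30.3968 m.

30.4 meters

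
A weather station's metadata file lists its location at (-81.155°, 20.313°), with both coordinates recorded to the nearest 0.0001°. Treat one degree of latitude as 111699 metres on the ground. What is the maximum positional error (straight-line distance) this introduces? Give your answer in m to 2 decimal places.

5.65 m

Rounding to 4 decimal places leaves each coordinate within ±5e-05° of the true value.
N–S: 5e-05° × 111699 m/° = 5.58495 m.
E–W at 81.155°: 5e-05° × 111699 × cos 81.155° = 5e-05 × 111699 × 0.1538 ≈ 0.858753 m.
The two errors are perpendicular, so the maximum displacement is √(5.58495² + 0.858753²) ≈ 5.65059 m.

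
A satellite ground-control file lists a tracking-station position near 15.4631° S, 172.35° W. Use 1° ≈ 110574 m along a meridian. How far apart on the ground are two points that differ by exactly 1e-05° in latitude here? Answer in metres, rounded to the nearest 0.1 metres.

1.1 metres

Along a meridian 1e-05° is 1e-05 × 110574 = 1.10574 m.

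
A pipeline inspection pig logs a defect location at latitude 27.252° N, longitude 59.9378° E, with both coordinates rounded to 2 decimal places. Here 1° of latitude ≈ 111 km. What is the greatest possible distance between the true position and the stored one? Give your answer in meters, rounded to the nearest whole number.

743 meters

Rounding to 2 decimal places leaves each coordinate within ±0.005° of the true value.
North–south component: 0.005° × 111000 = 555 m.
Longitude error → 0.005 × 111000 × cos 27.252° = 0.005 × 111000 × 0.8890 ≈ 493.396 m.
The two errors are perpendicular, so the maximum displacement is √(555² + 493.396²) ≈ 742.606 m.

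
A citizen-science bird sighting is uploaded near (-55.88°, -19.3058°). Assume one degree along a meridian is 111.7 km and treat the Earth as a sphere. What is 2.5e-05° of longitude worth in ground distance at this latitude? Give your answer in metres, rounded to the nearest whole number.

2 metres

2.5e-05° of longitude at 55.88° is 2.5e-05 × 111700 × cos 55.88° ≈ 2.5e-05 × 62655.7 = 1.56639 m.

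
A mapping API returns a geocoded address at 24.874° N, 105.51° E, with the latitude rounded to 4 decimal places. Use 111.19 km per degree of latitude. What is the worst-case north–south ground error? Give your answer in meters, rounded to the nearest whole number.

Rounding to 4 decimal places leaves the latitude within ±5e-05° of the true value.
So the N–S error is at most 5e-05 × 111190 = 5.5595 m.

6 meters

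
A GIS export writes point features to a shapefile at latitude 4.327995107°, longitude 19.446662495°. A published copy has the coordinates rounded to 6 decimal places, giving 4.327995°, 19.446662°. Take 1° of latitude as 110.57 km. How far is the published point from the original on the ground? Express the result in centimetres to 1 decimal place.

5.6 centimetres

The latitude changed by +0.000000107° and the longitude by +0.000000495°.
N–S: 0.000000107° × 110570 m/° = 0.011831 m.
E–W at 4.32799°: 0.000000495° × 110570 × cos 4.32799° = 0.000000495 × 110570 × 0.9971 ≈ 0.0545761 m.
Distance: √(0.011831² + 0.0545761²) ≈ 0.0558437 m.
That is 0.0558437 m = 5.5844 cm.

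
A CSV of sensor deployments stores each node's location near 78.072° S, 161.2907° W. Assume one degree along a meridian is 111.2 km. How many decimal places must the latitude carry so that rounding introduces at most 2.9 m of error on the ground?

5 decimal places

One degree of latitude covers 111200 m.
With N decimal places the half-ulp bound is 0.5·10⁻ᴺ°, or 0.5·10⁻ᴺ × 111200 m on the ground.
Setting 55600 × 10⁻ᴺ ≤ 2.9 gives 10ᴺ ≥ 1.917e+04, i.e. N ≥ 4.28.
At 4 places the error can reach 5.56 m, but 5 places keeps it to 0.556 m.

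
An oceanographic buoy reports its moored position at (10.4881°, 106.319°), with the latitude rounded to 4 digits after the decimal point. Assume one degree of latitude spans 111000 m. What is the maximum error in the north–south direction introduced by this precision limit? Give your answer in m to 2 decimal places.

Rounding to 4 decimal places leaves the latitude within ±5e-05° of the true value.
Along the meridian that is 5e-05° × 111000 m/° = 5.55 m.

5.55 m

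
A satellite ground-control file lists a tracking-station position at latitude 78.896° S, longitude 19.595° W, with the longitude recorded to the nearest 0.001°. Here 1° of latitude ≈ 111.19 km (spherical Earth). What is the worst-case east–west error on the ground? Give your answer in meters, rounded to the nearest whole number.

Rounding to 3 decimal places leaves the longitude within ±0.0005° of the true value.
Parallels shrink by cos φ, so at 78.896° a degree of longitude is 111190 × 0.1926 ≈ 21414.1 m.
So at most 0.0005° × 21414.1 ≈ 10.7071 m east–west.

11 meters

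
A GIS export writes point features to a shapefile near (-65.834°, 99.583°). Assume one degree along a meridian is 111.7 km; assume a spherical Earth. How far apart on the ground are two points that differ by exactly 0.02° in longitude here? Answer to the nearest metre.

At 65.834° a degree of longitude is 111700 × cos 65.834° ≈ 45727.9 m, so 0.02° corresponds to 914.559 m.

915 metres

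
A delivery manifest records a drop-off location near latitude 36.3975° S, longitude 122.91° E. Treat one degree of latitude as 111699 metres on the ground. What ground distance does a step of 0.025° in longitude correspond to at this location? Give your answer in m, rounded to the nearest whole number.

2248 m

At 36.3975° a degree of longitude is 111699 × cos 36.3975° ≈ 89908.7 m, so 0.025° corresponds to 2247.72 m.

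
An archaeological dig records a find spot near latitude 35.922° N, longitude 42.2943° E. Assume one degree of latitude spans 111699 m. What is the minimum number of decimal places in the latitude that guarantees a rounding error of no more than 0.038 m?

One degree of latitude covers 111699 m.
Rounding to N decimal places gives at most 0.5 × 10⁻ᴺ degrees of error, i.e. 0.5 × 10⁻ᴺ × 111699 m.
Need 0.5 × 111699 × 10⁻ᴺ ≤ 0.038 → 10⁻ᴺ ≤ 6.804e-07, so N ≥ 6.17.
At 6 places the error can reach 0.0558 m, but 7 places keeps it to 0.00558 m.

7 decimal places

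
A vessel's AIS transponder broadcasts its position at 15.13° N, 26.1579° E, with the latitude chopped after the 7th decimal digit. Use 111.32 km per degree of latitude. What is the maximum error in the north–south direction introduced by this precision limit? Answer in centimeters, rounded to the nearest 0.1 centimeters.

Truncating at 7 decimal places can drop up to a full unit in the last place, so the latitude may be off by as much as 1e-07°.
So the N–S error is at most 1e-07 × 111320 = 0.011132 m.
That is 0.011132 m = 1.1132 cm.

1.1 centimeters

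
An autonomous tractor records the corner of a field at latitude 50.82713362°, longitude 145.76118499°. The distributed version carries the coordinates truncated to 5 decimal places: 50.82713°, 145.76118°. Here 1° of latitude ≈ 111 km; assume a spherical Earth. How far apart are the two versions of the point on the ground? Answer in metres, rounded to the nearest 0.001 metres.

0.533 metres

Δlat = 50.82713362 − 50.82713 = +0.00000362°; Δlon = 145.76118499 − 145.76118 = +0.00000499°.
North–south shift: 0.00000362 × 111000 = 0.40182 m.
East–west at this latitude: 0.00000499° × 111000 × cos 50.8271° ≈ 0.00000499 × 70114.5 = 0.349871 m.
Hypotenuse of the two orthogonal shifts: √(0.40182² + 0.349871²) = 0.532794 m.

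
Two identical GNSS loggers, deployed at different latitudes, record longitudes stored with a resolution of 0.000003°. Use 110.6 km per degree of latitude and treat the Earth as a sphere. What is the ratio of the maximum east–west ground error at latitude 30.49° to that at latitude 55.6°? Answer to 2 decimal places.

1.53

With a 0.000003° grid the true value lies within half a step, ±0.000003°/2 = ±1.5e-06°, of the stored one.
Error at 30.49° = 1.5e-06° × 110600 × cos 30.49° ≈ 0.1659 × 0.8617 = 0.14296 m.
At 55.6°: 1.5e-06° × 110600 × cos 55.6° = 1.5e-06 × 110600 × 0.5650 ≈ 0.093728 m.
The ratio reduces to cos 30.49° / cos 55.6° = 0.8617/0.5650 ≈ 1.5253.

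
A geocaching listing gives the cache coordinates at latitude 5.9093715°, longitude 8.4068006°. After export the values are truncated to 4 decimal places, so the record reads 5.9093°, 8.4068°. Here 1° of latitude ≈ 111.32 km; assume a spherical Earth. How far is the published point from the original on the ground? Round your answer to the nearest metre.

8 metres

Δlat = 5.9093715 − 5.9093 = +0.0000715°; Δlon = 8.4068006 − 8.4068 = +0.0000006°.
N–S: 0.0000715° × 111320 m/° = 7.95938 m.
E–W at 5.9093°: 0.0000006° × 111320 × cos 5.9093° = 0.0000006 × 111320 × 0.9947 ≈ 0.0664371 m.
Distance: √(7.95938² + 0.0664371²) ≈ 7.95966 m.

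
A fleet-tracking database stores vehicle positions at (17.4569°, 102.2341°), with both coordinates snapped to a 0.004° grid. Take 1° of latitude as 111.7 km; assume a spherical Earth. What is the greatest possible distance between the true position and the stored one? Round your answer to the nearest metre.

With a 0.004° grid the true value lies within half a step, ±0.004°/2 = ±0.002°, of the stored one.
N–S: 0.002° × 111700 m/° = 223.4 m.
Longitude error → 0.002 × 111700 × cos 17.4569° = 0.002 × 111700 × 0.9539 ≈ 213.111 m.
Worst case both components are at the extreme and orthogonal: √(223.4² + 213.111²) ≈ 308.746 m.

309 metres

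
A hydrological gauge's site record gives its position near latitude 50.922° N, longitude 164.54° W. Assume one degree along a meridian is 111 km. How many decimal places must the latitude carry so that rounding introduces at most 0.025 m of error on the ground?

One degree of latitude covers 111000 m.
With N decimal places the half-ulp bound is 0.5·10⁻ᴺ°, or 0.5·10⁻ᴺ × 111000 m on the ground.
Need 0.5 × 111000 × 10⁻ᴺ ≤ 0.025 → 10⁻ᴺ ≤ 4.505e-07, so N ≥ 6.35.
So 7 decimal places suffice (0.00555 m); 6 would allow up to 0.0555 m.

7 decimal places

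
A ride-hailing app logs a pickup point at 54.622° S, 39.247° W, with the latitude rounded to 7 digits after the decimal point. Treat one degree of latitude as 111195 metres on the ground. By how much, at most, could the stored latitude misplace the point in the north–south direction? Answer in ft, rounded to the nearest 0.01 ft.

0.02 ft

Rounding to 7 decimal places leaves the latitude within ±5e-08° of the true value.
So the N–S error is at most 5e-08 × 111195 = 0.00555975 m.
In feet: 0.00555975 m ÷ 0.3048 ≈ 0.018241 ft.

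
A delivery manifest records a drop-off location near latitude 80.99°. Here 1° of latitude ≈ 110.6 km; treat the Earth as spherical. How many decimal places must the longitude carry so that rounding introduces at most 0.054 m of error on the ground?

At 80.99° one degree of longitude covers 110600 × cos 80.99° ≈ 110600 × 0.1566 ≈ 17320.7 m.
With N decimal places the half-ulp bound is 0.5·10⁻ᴺ°, or 0.5·10⁻ᴺ × 17320.7 m on the ground.
Setting 8660.36 × 10⁻ᴺ ≤ 0.054 gives 10ᴺ ≥ 1.604e+05, i.e. N ≥ 5.21.
At 5 places the error can reach 0.0866 m, but 6 places keeps it to 0.00866 m.

6 decimal places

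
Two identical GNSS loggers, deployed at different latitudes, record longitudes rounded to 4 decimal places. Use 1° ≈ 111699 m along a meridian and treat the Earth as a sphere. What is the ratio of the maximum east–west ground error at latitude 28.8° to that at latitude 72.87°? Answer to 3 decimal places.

Rounding to 4 decimal places leaves the longitude within ±5e-05° of the true value.
Error at 28.8° = 5e-05° × 111699 × cos 28.8° ≈ 5.585 × 0.8763 = 4.8941 m.
Error at 72.87° = 5e-05° × 111699 × cos 72.87° ≈ 5.585 × 0.2945 = 1.645 m.
Ratio: 4.8941 / 1.645 = cos 28.8° / cos 72.87° ≈ 2.9752.

2.975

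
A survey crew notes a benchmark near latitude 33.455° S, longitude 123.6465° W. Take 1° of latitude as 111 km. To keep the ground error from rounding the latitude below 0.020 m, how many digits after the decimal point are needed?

7 decimal places

One degree of latitude covers 111000 m.
Rounding to N decimal places gives at most 0.5 × 10⁻ᴺ degrees of error, i.e. 0.5 × 10⁻ᴺ × 111000 m.
Setting 55500 × 10⁻ᴺ ≤ 0.020 gives 10ᴺ ≥ 2.775e+06, i.e. N ≥ 6.44.
So 7 decimal places suffice (0.00555 m); 6 would allow up to 0.0555 m.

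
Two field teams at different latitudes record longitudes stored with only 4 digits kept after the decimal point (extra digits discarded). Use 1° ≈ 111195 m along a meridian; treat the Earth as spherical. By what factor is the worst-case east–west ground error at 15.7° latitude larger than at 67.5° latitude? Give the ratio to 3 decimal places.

Truncating at 4 decimal places can drop up to a full unit in the last place, so the longitude may be off by as much as 0.0001°.
At 15.7°: 0.0001° × 111195 × cos 15.7° = 0.0001 × 111195 × 0.9627 ≈ 10.705 m.
At 67.5°: 0.0001° × 111195 × cos 67.5° = 0.0001 × 111195 × 0.3827 ≈ 4.2552 m.
Ratio: 10.705 / 4.2552 = cos 15.7° / cos 67.5° ≈ 2.5156.

2.516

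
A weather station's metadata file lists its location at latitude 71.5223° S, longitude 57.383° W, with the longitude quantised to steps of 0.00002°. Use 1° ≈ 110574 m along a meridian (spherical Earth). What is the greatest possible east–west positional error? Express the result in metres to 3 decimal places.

0.350 metres

With a 0.00002° grid the true value lies within half a step, ±0.00002°/2 = ±1e-05°, of the stored one.
At latitude 71.5223° a degree of longitude spans 110574 m × cos 71.5223° = 110574 × 0.3169 ≈ 35044.8 m.
Maximum E–W displacement: 1e-05 × 35044.8 = 0.350448 m.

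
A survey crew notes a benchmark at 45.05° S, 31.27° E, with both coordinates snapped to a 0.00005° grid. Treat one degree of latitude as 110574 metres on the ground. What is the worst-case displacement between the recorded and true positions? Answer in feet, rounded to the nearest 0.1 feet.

11.1 feet

With a 0.00005° grid the true value lies within half a step, ±0.00005°/2 = ±2.5e-05°, of the stored one.
Latitude error → 2.5e-05 × 110574 = 2.76435 m along the meridian.
Longitude error → 2.5e-05 × 110574 × cos 45.05° = 2.5e-05 × 110574 × 0.7065 ≈ 1.95298 m.
Combining orthogonally: (2.76435² + 1.95298²)^½ ≈ 3.38464 m.
Converting: 3.38464 m × 3.2808 ft/m ≈ 11.104 ft.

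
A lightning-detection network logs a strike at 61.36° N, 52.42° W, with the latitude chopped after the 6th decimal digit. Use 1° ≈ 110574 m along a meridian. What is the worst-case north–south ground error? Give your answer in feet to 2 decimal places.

0.36 feet

Truncating at 6 decimal places can drop up to a full unit in the last place, so the latitude may be off by as much as 1e-06°.
So the N–S error is at most 1e-06 × 110574 = 0.110574 m.
In feet: 0.110574 m ÷ 0.3048 ≈ 0.36278 ft.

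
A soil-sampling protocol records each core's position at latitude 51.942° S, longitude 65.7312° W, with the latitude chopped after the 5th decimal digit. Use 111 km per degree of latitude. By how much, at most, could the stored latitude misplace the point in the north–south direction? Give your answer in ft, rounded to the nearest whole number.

Truncating at 5 decimal places can drop up to a full unit in the last place, so the latitude may be off by as much as 1e-05°.
So the N–S error is at most 1e-05 × 111000 = 1.11 m.
Converting: 1.11 m × 3.2808 ft/m ≈ 3.6417 ft.

4 ft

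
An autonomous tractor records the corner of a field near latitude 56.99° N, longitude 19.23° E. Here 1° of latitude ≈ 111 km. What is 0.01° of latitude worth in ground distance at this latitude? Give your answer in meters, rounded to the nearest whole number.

Along a meridian 0.01° is 0.01 × 111000 = 1110 m.

1110 meters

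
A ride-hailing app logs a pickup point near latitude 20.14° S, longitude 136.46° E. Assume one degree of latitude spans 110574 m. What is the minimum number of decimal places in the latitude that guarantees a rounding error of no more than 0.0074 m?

7

One degree of latitude covers 110574 m.
With N decimal places the half-ulp bound is 0.5·10⁻ᴺ°, or 0.5·10⁻ᴺ × 110574 m on the ground.
Setting 55287 × 10⁻ᴺ ≤ 0.0074 gives 10ᴺ ≥ 7.471e+06, i.e. N ≥ 6.87.
So 7 decimal places suffice (0.00553 m); 6 would allow up to 0.0553 m.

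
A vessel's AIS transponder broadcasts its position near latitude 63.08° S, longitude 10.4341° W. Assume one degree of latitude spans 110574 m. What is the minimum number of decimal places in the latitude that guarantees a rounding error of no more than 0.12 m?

6 decimal places

One degree of latitude covers 110574 m.
N decimal places → at most half a unit in the last place, 0.5 × 10⁻ᴺ° = 110574/2 × 10⁻ᴺ m.
Need 0.5 × 110574 × 10⁻ᴺ ≤ 0.12 → 10⁻ᴺ ≤ 2.170e-06, so N ≥ 5.66.
At 5 places the error can reach 0.553 m, but 6 places keeps it to 0.0553 m.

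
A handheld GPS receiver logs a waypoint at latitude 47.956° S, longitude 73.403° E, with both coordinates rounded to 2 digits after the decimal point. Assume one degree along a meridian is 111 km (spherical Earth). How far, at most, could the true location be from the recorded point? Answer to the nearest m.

668 m

Rounding to 2 decimal places leaves each coordinate within ±0.005° of the true value.
N–S: 0.005° × 111000 m/° = 555 m.
Longitude error → 0.005 × 111000 × cos 47.956° = 0.005 × 111000 × 0.6697 ≈ 371.684 m.
Combining orthogonally: (555² + 371.684²)^½ ≈ 667.963 m.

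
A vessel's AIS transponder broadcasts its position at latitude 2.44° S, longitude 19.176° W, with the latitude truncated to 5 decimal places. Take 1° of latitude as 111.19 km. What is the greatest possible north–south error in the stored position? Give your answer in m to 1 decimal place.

Truncating at 5 decimal places can drop up to a full unit in the last place, so the latitude may be off by as much as 1e-05°.
So the N–S error is at most 1e-05 × 111190 = 1.1119 m.

1.1 m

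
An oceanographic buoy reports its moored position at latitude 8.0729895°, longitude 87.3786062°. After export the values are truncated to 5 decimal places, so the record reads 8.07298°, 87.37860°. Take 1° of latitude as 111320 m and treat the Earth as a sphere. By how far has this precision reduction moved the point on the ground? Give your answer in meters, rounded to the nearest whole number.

1 meters

Δlat = 8.0729895 − 8.07298 = +0.0000095°; Δlon = 87.3786062 − 87.37860 = +0.0000062°.
N–S: 0.0000095° × 111320 m/° = 1.05754 m.
East–west at this latitude: 0.0000062° × 111320 × cos 8.07298° ≈ 0.0000062 × 110217 = 0.683344 m.
Hypotenuse of the two orthogonal shifts: √(1.05754² + 0.683344²) = 1.25911 m.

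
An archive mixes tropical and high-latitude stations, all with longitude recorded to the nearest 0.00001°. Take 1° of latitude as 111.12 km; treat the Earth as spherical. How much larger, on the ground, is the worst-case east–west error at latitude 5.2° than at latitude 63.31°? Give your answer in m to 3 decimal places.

Rounding to 5 decimal places leaves the longitude within ±5e-06° of the true value.
At 5.2°: 5e-06° × 111120 × cos 5.2° = 5e-06 × 111120 × 0.9959 ≈ 0.55331 m.
Error at 63.31° = 5e-06° × 111120 × cos 63.31° ≈ 0.5556 × 0.4492 = 0.24956 m.
So the lower-latitude error exceeds the higher by 0.55331 − 0.24956 = 0.30376 m.

0.304 m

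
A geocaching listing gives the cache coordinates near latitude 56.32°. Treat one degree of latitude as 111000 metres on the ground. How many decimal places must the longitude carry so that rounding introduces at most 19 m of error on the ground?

At 56.32° one degree of longitude covers 111000 × cos 56.32° ≈ 111000 × 0.5546 ≈ 61555.5 m.
N decimal places → at most half a unit in the last place, 0.5 × 10⁻ᴺ° = 61555.5/2 × 10⁻ᴺ m.
Setting 30777.7 × 10⁻ᴺ ≤ 19 gives 10ᴺ ≥ 1620, i.e. N ≥ 3.21.
So 4 decimal places suffice (3.08 m); 3 would allow up to 30.8 m.

4 decimal places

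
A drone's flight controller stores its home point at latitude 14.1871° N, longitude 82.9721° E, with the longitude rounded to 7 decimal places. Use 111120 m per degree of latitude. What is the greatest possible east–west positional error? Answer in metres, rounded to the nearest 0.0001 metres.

0.0054 metres

Rounding to 7 decimal places leaves the longitude within ±5e-08° of the true value.
At latitude 14.1871° a degree of longitude spans 111120 m × cos 14.1871° = 111120 × 0.9695 ≈ 107731 m.
East–west error: 5e-08° × 107731 m/° ≈ 0.00538655 m.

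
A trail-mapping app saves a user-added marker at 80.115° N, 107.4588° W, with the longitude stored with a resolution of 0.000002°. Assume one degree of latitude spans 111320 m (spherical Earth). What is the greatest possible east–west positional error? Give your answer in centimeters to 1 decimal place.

With a 0.000002° grid the true value lies within half a step, ±0.000002°/2 = ±1e-06°, of the stored one.
At latitude 80.115° a degree of longitude spans 111320 m × cos 80.115° = 111320 × 0.1717 ≈ 19110.4 m.
East–west error: 1e-06° × 19110.4 m/° ≈ 0.0191104 m.
That is 0.0191104 m = 1.911 cm.

1.9 centimeters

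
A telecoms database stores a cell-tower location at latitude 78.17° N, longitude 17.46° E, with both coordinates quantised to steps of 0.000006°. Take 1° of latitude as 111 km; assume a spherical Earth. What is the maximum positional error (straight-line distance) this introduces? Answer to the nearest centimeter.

With a 0.000006° grid the true value lies within half a step, ±0.000006°/2 = ±3e-06°, of the stored one.
N–S: 3e-06° × 111000 m/° = 0.333 m.
East–west component at 78.17°: 3e-06° × 111000 × cos 78.17° ≈ 3e-06 × 22755.9 ≈ 0.0682678 m.
Combining orthogonally: (0.333² + 0.0682678²)^½ ≈ 0.339926 m.
That is 0.339926 m = 33.993 cm.

34 centimeters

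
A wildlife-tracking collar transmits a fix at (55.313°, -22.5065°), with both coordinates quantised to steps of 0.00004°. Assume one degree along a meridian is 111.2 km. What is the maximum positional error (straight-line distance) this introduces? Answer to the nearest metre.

With a 0.00004° grid the true value lies within half a step, ±0.00004°/2 = ±2e-05°, of the stored one.
N–S: 2e-05° × 111200 m/° = 2.224 m.
E–W at 55.313°: 2e-05° × 111200 × cos 55.313° = 2e-05 × 111200 × 0.5691 ≈ 1.26566 m.
Worst case both components are at the extreme and orthogonal: √(2.224² + 1.26566²) ≈ 2.55892 m.

3 metres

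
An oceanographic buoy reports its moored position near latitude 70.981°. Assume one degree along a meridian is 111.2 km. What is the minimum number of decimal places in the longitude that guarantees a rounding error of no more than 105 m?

At 70.981° one degree of longitude covers 111200 × cos 70.981° ≈ 111200 × 0.3259 ≈ 36238 m.
N decimal places → at most half a unit in the last place, 0.5 × 10⁻ᴺ° = 36238/2 × 10⁻ᴺ m.
Setting 18119 × 10⁻ᴺ ≤ 105 gives 10ᴺ ≥ 172.6, i.e. N ≥ 2.24.
At 2 places the error can reach 181 m, but 3 places keeps it to 18.1 m.

3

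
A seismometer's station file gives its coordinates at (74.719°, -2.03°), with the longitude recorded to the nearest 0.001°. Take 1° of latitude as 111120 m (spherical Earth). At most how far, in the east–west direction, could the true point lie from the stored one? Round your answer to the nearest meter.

15 meters

Rounding to 3 decimal places leaves the longitude within ±0.0005° of the true value.
At latitude 74.719° a degree of longitude spans 111120 m × cos 74.719° = 111120 × 0.2636 ≈ 29286 m.
East–west error: 0.0005° × 29286 m/° ≈ 14.643 m.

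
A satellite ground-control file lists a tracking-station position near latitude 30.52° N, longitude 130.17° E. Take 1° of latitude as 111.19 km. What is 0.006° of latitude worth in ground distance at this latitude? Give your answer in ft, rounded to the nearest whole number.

Along a meridian 0.006° is 0.006 × 111190 = 667.14 m.
Converting: 667.14 m × 3.2808 ft/m ≈ 2188.8 ft.

2189 ft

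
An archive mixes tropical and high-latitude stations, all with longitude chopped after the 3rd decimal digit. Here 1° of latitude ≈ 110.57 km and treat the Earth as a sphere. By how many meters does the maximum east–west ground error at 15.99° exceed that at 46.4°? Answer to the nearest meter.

30 meters

Truncating at 3 decimal places can drop up to a full unit in the last place, so the longitude may be off by as much as 0.001°.
Error at 15.99° = 0.001° × 110570 × cos 15.99° ≈ 110.57 × 0.9613 = 106.29 m.
Error at 46.4° = 0.001° × 110570 × cos 46.4° ≈ 110.57 × 0.6896 = 76.251 m.
So the lower-latitude error exceeds the higher by 106.29 − 76.251 = 30.041 m.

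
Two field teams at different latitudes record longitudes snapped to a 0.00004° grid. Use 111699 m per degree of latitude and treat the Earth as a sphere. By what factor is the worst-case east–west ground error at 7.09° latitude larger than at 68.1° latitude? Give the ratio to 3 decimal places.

With a 0.00004° grid the true value lies within half a step, ±0.00004°/2 = ±2e-05°, of the stored one.
Error at 7.09° = 2e-05° × 111699 × cos 7.09° ≈ 2.234 × 0.9924 = 2.2169 m.
At 68.1°: 2e-05° × 111699 × cos 68.1° = 2e-05 × 111699 × 0.3730 ≈ 0.83325 m.
The ratio reduces to cos 7.09° / cos 68.1° = 0.9924/0.3730 ≈ 2.6606.

2.661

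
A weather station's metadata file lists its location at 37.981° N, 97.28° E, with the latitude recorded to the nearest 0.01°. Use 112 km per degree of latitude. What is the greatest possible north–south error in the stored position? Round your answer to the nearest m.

560 m

Rounding to 2 decimal places leaves the latitude within ±0.005° of the true value.
North–south distance: 0.005° × 112000 m/° = 560 m.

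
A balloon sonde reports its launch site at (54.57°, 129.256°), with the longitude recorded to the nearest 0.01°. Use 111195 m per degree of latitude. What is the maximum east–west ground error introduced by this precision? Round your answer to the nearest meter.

Rounding to 2 decimal places leaves the longitude within ±0.005° of the true value.
One degree of longitude at 54.57° is 111195 × cos 54.57° ≈ 111195 × 0.5797 = 64460.6 m.
Maximum E–W displacement: 0.005 × 64460.6 = 322.303 m.

322 meters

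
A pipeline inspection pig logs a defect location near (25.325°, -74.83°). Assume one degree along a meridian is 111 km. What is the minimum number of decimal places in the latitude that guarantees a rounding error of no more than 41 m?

One degree of latitude covers 111000 m.
N decimal places → at most half a unit in the last place, 0.5 × 10⁻ᴺ° = 111000/2 × 10⁻ᴺ m.
Need 0.5 × 111000 × 10⁻ᴺ ≤ 41 → 10⁻ᴺ ≤ 7.387e-04, so N ≥ 3.13.
So 4 decimal places suffice (5.55 m); 3 would allow up to 55.5 m.

4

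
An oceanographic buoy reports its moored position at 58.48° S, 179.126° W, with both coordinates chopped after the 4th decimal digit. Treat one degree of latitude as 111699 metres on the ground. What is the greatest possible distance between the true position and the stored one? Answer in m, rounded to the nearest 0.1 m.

Truncating at 4 decimal places can drop up to a full unit in the last place, so each coordinate may be off by as much as 0.0001°.
N–S: 0.0001° × 111699 m/° = 11.1699 m.
Longitude error → 0.0001 × 111699 × cos 58.48° = 0.0001 × 111699 × 0.5228 ≈ 5.83958 m.
Worst case both components are at the extreme and orthogonal: √(11.1699² + 5.83958²) ≈ 12.6043 m.

12.6 m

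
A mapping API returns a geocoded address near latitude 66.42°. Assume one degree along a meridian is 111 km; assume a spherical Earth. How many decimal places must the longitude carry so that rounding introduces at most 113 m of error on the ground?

At 66.42° one degree of longitude covers 111000 × cos 66.42° ≈ 111000 × 0.4000 ≈ 44403.2 m.
Rounding to N decimal places gives at most 0.5 × 10⁻ᴺ degrees of error, i.e. 0.5 × 10⁻ᴺ × 44403.2 m.
Need 0.5 × 44403.2 × 10⁻ᴺ ≤ 113 → 10⁻ᴺ ≤ 5.090e-03, so N ≥ 2.29.
At 2 places the error can reach 222 m, but 3 places keeps it to 22.2 m.

3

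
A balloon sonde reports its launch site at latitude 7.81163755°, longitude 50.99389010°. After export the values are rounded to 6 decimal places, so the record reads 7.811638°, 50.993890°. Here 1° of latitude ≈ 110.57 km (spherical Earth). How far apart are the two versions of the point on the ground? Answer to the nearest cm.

Δlat = 7.81163755 − 7.811638 = -0.00000045°; Δlon = 50.99389010 − 50.993890 = +0.00000010°.
North–south shift: -0.00000045 × 110570 = -0.0497565 m.
E–W at 7.81164°: 0.00000010° × 110570 × cos 7.81164° = 0.00000010 × 110570 × 0.9907 ≈ 0.0109544 m.
Hypotenuse of the two orthogonal shifts: √(0.0497565² + 0.0109544²) = 0.0509481 m.
That is 0.0509481 m = 5.0948 cm.

5 cm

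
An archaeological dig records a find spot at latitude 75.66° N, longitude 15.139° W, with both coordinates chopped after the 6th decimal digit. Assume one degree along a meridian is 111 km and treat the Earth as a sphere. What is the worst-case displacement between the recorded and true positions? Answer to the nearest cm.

Truncating at 6 decimal places can drop up to a full unit in the last place, so each coordinate may be off by as much as 1e-06°.
N–S: 1e-06° × 111000 m/° = 0.111 m.
Longitude error → 1e-06 × 111000 × cos 75.66° = 1e-06 × 111000 × 0.2477 ≈ 0.027492 m.
The two errors are perpendicular, so the maximum displacement is √(0.111² + 0.027492²) ≈ 0.114354 m.
That is 0.114354 m = 11.435 cm.

11 cm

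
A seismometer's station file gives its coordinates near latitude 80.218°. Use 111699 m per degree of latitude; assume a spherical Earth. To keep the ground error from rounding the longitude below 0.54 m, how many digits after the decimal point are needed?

5

At 80.218° one degree of longitude covers 111699 × cos 80.218° ≈ 111699 × 0.1699 ≈ 18977.7 m.
Rounding to N decimal places gives at most 0.5 × 10⁻ᴺ degrees of error, i.e. 0.5 × 10⁻ᴺ × 18977.7 m.
Setting 9488.83 × 10⁻ᴺ ≤ 0.54 gives 10ᴺ ≥ 1.757e+04, i.e. N ≥ 4.24.
At 4 places the error can reach 0.949 m, but 5 places keeps it to 0.0949 m.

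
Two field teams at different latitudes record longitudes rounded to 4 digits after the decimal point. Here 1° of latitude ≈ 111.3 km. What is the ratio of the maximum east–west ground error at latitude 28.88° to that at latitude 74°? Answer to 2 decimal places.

3.18

Rounding to 4 decimal places leaves the longitude within ±5e-05° of the true value.
At 28.88°: 5e-05° × 111300 × cos 28.88° = 5e-05 × 111300 × 0.8756 ≈ 4.8729 m.
At 74°: 5e-05° × 111300 × cos 74° = 5e-05 × 111300 × 0.2756 ≈ 1.5339 m.
The ratio reduces to cos 28.88° / cos 74° = 0.8756/0.2756 ≈ 3.1768.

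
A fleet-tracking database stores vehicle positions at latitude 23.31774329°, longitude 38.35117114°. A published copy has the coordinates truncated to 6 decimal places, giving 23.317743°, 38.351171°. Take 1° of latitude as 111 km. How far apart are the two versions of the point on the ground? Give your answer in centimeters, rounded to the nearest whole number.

Δlat = 23.31774329 − 23.317743 = +0.00000029°; Δlon = 38.35117114 − 38.351171 = +0.00000014°.
North–south shift: 0.00000029 × 111000 = 0.03219 m.
East–west at this latitude: 0.00000014° × 111000 × cos 23.3177° ≈ 0.00000014 × 101934 = 0.0142708 m.
Combined displacement = (0.03219² + 0.0142708²)^½ ≈ 0.0352115 m.
That is 0.0352115 m = 3.5212 cm.

4 centimeters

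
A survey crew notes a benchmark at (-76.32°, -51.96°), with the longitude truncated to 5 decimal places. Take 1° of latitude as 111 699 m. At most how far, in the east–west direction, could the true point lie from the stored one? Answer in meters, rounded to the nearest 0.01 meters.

0.26 meters

Truncating at 5 decimal places can drop up to a full unit in the last place, so the longitude may be off by as much as 1e-05°.
Parallels shrink by cos φ, so at 76.32° a degree of longitude is 111699 × 0.2365 ≈ 26416.7 m.
So at most 1e-05° × 26416.7 ≈ 0.264167 m east–west.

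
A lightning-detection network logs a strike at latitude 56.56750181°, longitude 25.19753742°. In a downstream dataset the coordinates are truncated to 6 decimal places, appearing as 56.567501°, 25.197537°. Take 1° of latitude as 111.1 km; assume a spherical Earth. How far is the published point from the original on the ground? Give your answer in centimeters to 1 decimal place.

Δlat = 56.56750181 − 56.567501 = +0.00000081°; Δlon = 25.19753742 − 25.197537 = +0.00000042°.
North–south shift: 0.00000081 × 111100 = 0.089991 m.
E–W at 56.5675°: 0.00000042° × 111100 × cos 56.5675° = 0.00000042 × 111100 × 0.5510 ≈ 0.0257086 m.
Combined displacement = (0.089991² + 0.0257086²)^½ ≈ 0.0935912 m.
That is 0.0935912 m = 9.3591 cm.

9.4 centimeters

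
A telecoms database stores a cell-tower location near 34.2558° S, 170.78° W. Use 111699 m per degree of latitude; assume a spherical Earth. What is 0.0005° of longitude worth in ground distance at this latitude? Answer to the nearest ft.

0.0005° of longitude at 34.2558° is 0.0005 × 111699 × cos 34.2558° ≈ 0.0005 × 92322.9 = 46.1614 m.
Converting: 46.1614 m × 3.2808 ft/m ≈ 151.45 ft.

151 ft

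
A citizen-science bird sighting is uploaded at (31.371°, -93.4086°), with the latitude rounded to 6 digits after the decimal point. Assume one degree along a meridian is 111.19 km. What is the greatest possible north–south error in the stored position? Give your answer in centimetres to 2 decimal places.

Rounding to 6 decimal places leaves the latitude within ±5e-07° of the true value.
So the N–S error is at most 5e-07 × 111190 = 0.055595 m.
That is 0.055595 m = 5.5595 cm.

5.56 centimetres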